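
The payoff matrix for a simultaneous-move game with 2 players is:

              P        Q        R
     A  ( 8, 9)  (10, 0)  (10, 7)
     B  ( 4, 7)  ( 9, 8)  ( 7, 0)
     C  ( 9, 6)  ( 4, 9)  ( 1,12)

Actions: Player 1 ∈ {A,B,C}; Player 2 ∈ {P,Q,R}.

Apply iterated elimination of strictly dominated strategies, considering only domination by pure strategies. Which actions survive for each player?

Remaining: P1:{A,C} P2:{P,R}

P1 drop B (A beats it: P:8>4 Q:10>9 R:10>7)
P2 drop Q (R beats it: A:7>0 C:12>9)
P1→{A,C} P2→{P,R}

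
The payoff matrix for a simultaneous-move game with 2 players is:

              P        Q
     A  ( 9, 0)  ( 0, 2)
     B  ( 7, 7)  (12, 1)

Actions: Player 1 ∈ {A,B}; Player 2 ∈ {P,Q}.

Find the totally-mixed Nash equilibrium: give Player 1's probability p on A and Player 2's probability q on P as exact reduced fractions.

P1 mixes 3/4 on A; P2 mixes 6/7 on P

P1 indiff ⇒ q·9+(1-q)·0 = q·7+(1-q)·12 ⇒ q(2) = (1-q)(12) ⇒ q = 6/7
P2 indiff ⇒ p·0+(1-p)·7 = p·2+(1-p)·1 ⇒ p(-2) = (1-p)(-6) ⇒ p = 3/4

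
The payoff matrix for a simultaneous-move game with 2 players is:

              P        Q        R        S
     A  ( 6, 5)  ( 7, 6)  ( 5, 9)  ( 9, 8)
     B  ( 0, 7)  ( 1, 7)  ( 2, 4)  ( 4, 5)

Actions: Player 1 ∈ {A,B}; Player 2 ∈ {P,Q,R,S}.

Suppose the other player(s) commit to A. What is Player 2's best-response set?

u_2(P vs A) = 5
u_2(Q vs A) = 6
u_2(R vs A) = 9
u_2(S vs A) = 8
max payoff 9 at {R}

P2 best: {R}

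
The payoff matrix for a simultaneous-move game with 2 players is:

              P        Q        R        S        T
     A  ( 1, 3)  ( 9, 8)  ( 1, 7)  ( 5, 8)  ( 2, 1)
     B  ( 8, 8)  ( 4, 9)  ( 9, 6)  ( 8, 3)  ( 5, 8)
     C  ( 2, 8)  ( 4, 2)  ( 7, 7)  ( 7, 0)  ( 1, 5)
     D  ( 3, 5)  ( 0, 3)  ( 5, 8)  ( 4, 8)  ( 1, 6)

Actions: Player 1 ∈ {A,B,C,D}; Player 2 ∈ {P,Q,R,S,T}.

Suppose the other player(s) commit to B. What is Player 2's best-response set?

argmax u_2 = {Q}

u_2(P vs B) = 8
u_2(Q vs B) = 9
u_2(R vs B) = 6
u_2(S vs B) = 3
u_2(T vs B) = 8
max payoff 9 at {Q}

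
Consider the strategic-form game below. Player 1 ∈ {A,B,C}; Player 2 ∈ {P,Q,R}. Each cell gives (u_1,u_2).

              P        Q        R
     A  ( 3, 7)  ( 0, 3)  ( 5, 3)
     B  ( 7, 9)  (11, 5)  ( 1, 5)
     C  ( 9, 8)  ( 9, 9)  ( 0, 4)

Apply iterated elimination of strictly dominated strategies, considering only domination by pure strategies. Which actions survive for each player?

P2 drop R (P beats it: A:7>3 B:9>5 C:8>4)
P1 drop A (B beats it: P:7>3 Q:11>0)
P1→{B,C} P2→{P,Q}

IESDS → P1:{B,C} P2:{P,Q}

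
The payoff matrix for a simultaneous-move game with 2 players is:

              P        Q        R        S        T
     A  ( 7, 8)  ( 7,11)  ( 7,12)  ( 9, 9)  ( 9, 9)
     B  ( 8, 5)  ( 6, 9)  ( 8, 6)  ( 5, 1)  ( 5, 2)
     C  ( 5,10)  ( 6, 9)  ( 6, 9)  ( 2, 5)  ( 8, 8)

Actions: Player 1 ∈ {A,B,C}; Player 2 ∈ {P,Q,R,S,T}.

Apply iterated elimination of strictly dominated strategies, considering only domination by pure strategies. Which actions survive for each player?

P1 drop C (A beats it: P:7>5 Q:7>6 R:7>6 S:9>2 T:9>8)
P2 drop P (Q beats it: A:11>8 B:9>5)
P2 drop S (Q beats it: A:11>9 B:9>1)
P2 drop T (Q beats it: A:11>9 B:9>2)
P1→{A,B} P2→{Q,R}

Remaining: P1:{A,B} P2:{Q,R}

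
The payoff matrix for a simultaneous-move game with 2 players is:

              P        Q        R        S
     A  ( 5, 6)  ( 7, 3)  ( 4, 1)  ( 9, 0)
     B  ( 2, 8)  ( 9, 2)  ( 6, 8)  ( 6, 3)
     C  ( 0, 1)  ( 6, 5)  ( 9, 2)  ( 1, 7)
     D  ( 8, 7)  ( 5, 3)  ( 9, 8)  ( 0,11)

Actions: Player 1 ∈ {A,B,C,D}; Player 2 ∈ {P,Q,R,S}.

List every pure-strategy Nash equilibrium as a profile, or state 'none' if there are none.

PSNE: ∅

(A,P): not NE [P1→D gives 8>5]
(A,Q): not NE [P1→B gives 9>7; P2→P gives 6>3]
(A,R): not NE [P1→D gives 9>4; P2→P gives 6>1]
(A,S): not NE [P2→P gives 6>0]
(B,P): not NE [P1→D gives 8>2]
(B,Q): not NE [P2→R gives 8>2]
(B,R): not NE [P1→D gives 9>6]
(B,S): not NE [P1→A gives 9>6; P2→R gives 8>3]
(C,P): not NE [P1→D gives 8>0; P2→S gives 7>1]
(C,Q): not NE [P1→B gives 9>6; P2→S gives 7>5]
(C,R): not NE [P2→S gives 7>2]
(C,S): not NE [P1→A gives 9>1]
(D,P): not NE [P2→S gives 11>7]
(D,Q): not NE [P1→B gives 9>5; P2→S gives 11>3]
(D,R): not NE [P2→S gives 11>8]
(D,S): not NE [P1→A gives 9>0]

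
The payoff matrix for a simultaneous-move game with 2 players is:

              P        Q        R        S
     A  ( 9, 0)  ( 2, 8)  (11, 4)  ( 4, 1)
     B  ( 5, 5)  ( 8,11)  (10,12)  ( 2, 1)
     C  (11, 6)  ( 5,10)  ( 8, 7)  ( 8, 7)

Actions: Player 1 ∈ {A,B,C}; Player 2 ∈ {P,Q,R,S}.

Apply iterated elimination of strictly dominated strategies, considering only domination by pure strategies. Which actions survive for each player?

P2 drop P (Q beats it: A:8>0 B:11>5 C:10>6)
P2 drop S (Q beats it: A:8>1 B:11>1 C:10>7)
P1 drop C (B beats it: Q:8>5 R:10>8)
P1→{A,B} P2→{Q,R}

Remaining: P1:{A,B} P2:{Q,R}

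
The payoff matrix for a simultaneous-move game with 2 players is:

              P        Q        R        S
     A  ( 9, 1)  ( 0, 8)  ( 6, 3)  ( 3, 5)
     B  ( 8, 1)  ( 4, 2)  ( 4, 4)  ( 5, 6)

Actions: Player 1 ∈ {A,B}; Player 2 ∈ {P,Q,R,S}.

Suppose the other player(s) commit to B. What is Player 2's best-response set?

u_2(P vs B) = 1
u_2(Q vs B) = 2
u_2(R vs B) = 4
u_2(S vs B) = 6
max payoff 6 at {S}

BR_2 = {S}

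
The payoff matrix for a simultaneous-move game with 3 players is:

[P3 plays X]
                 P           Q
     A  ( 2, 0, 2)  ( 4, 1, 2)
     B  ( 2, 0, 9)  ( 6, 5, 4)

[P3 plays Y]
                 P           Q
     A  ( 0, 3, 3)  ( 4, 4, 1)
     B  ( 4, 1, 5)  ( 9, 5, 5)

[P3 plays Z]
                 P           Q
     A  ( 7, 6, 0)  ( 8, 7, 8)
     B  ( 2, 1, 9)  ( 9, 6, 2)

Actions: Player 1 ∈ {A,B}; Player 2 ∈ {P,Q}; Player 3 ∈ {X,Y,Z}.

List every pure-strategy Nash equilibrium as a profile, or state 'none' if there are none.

(A,P,X): not NE [P2→Q gives 1>0; P3→Y gives 3>2]
(A,P,Y): not NE [P1→B gives 4>0; P2→Q gives 4>3]
(A,P,Z): not NE [P2→Q gives 7>6; P3→Y gives 3>0]
(A,Q,X): not NE [P1→B gives 6>4; P3→Z gives 8>2]
(A,Q,Y): not NE [P1→B gives 9>4; P3→Z gives 8>1]
(A,Q,Z): not NE [P1→B gives 9>8]
(B,P,X): not NE [P2→Q gives 5>0]
(B,P,Y): not NE [P2→Q gives 5>1; P3→Z gives 9>5]
(B,P,Z): not NE [P1→A gives 7>2; P2→Q gives 6>1]
(B,Q,X): not NE [P3→Y gives 5>4]
(B,Q,Y): NE
(B,Q,Z): not NE [P3→Y gives 5>2]

PSNE = {(B,Q,Y)}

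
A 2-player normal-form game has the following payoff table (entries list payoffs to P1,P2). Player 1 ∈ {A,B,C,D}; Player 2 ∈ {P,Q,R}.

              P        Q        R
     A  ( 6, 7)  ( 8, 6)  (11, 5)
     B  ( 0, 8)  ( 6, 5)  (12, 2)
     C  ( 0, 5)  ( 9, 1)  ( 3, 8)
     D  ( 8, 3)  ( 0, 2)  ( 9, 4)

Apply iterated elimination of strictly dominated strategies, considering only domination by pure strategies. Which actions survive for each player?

IESDS → P1:{A,B,D} P2:{P,R}

P2 drop Q (P beats it: A:7>6 B:8>5 C:5>1 D:3>2)
P1 drop C (A beats it: P:6>0 R:11>3)
P1→{A,B,D} P2→{P,R}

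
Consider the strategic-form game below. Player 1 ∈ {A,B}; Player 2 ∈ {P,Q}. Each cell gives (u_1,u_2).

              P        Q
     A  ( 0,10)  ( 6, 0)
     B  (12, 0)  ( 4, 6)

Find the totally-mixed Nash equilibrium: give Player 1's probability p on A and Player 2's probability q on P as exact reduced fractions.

p=3/8, q=1/7

P1 indiff ⇒ q·0+(1-q)·6 = q·12+(1-q)·4 ⇒ q(-12) = (1-q)(-2) ⇒ q = 1/7
P2 indiff ⇒ p·10+(1-p)·0 = p·0+(1-p)·6 ⇒ p(10) = (1-p)(6) ⇒ p = 3/8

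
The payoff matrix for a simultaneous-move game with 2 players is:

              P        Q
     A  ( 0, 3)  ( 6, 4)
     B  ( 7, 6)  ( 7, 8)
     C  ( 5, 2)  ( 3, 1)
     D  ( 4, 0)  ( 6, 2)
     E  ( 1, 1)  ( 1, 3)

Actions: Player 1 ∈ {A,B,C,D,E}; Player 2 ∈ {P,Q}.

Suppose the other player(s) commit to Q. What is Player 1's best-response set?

u_1(A vs Q) = 6
u_1(B vs Q) = 7
u_1(C vs Q) = 3
u_1(D vs Q) = 6
u_1(E vs Q) = 1
max payoff 7 at {B}

argmax u_1 = {B}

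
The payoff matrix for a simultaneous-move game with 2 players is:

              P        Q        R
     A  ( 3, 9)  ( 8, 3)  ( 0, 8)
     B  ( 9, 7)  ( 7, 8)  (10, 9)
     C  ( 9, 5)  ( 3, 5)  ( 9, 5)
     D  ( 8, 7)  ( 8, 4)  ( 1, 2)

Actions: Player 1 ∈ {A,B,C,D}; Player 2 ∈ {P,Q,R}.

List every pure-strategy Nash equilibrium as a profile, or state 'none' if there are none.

(A,P): not NE [P1→C gives 9>3]
(A,Q): not NE [P2→P gives 9>3]
(A,R): not NE [P1→B gives 10>0; P2→P gives 9>8]
(B,P): not NE [P2→R gives 9>7]
(B,Q): not NE [P1→D gives 8>7; P2→R gives 9>8]
(B,R): NE
(C,P): NE
(C,Q): not NE [P1→D gives 8>3]
(C,R): not NE [P1→B gives 10>9]
(D,P): not NE [P1→C gives 9>8]
(D,Q): not NE [P2→P gives 7>4]
(D,R): not NE [P1→B gives 10>1; P2→P gives 7>2]

NE set: (B,R), (C,P)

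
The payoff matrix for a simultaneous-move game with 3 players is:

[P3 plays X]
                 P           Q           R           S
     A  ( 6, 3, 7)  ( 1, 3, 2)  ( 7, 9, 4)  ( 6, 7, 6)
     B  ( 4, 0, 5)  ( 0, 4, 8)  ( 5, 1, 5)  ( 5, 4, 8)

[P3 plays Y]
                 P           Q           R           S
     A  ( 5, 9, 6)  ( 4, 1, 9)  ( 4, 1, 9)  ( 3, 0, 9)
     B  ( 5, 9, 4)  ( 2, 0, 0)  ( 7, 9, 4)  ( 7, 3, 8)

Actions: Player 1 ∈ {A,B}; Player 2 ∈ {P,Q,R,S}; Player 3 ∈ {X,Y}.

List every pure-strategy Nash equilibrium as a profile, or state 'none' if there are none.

No pure NE.

(A,P,X): not NE [P2→R gives 9>3]
(A,P,Y): not NE [P3→X gives 7>6]
(A,Q,X): not NE [P2→R gives 9>3; P3→Y gives 9>2]
(A,Q,Y): not NE [P2→P gives 9>1]
(A,R,X): not NE [P3→Y gives 9>4]
(A,R,Y): not NE [P1→B gives 7>4; P2→P gives 9>1]
(A,S,X): not NE [P2→R gives 9>7; P3→Y gives 9>6]
(A,S,Y): not NE [P1→B gives 7>3; P2→P gives 9>0]
(B,P,X): not NE [P1→A gives 6>4; P2→S gives 4>0]
(B,P,Y): not NE [P3→X gives 5>4]
(B,Q,X): not NE [P1→A gives 1>0]
(B,Q,Y): not NE [P1→A gives 4>2; P2→R gives 9>0; P3→X gives 8>0]
(B,R,X): not NE [P1→A gives 7>5; P2→S gives 4>1]
(B,R,Y): not NE [P3→X gives 5>4]
(B,S,X): not NE [P1→A gives 6>5]
(B,S,Y): not NE [P2→R gives 9>3]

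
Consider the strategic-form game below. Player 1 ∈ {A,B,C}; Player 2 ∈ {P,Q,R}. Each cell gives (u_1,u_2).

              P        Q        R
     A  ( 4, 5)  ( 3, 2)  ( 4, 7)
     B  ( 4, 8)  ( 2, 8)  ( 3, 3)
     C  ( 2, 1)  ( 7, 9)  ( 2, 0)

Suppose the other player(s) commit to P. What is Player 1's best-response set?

argmax u_1 = {A,B}

u_1(A vs P) = 4
u_1(B vs P) = 4
u_1(C vs P) = 2
max payoff 4 at {A,B}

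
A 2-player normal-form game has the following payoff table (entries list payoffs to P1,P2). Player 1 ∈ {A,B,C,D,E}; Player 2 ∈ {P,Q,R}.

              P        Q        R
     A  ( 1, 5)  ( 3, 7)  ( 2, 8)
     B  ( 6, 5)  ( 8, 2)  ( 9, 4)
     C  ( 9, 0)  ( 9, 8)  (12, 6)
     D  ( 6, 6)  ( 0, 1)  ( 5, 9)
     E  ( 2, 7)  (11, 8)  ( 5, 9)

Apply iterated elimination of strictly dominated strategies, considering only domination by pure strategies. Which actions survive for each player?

Survivors P1:{C,E} P2:{Q,R}

P1 drop A (B beats it: P:6>1 Q:8>3 R:9>2)
P1 drop B (C beats it: P:9>6 Q:9>8 R:12>9)
P1 drop D (C beats it: P:9>6 Q:9>0 R:12>5)
P2 drop P (Q beats it: C:8>0 E:8>7)
P1→{C,E} P2→{Q,R}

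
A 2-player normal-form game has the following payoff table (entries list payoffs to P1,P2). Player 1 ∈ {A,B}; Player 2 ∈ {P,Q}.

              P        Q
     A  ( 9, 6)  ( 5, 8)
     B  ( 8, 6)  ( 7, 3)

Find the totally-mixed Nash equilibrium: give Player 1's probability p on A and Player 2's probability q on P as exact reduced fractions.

P1 mixes 3/5 on A; P2 mixes 2/3 on P

P1 indiff ⇒ q·9+(1-q)·5 = q·8+(1-q)·7 ⇒ q(1) = (1-q)(2) ⇒ q = 2/3
P2 indiff ⇒ p·6+(1-p)·6 = p·8+(1-p)·3 ⇒ p(-2) = (1-p)(-3) ⇒ p = 3/5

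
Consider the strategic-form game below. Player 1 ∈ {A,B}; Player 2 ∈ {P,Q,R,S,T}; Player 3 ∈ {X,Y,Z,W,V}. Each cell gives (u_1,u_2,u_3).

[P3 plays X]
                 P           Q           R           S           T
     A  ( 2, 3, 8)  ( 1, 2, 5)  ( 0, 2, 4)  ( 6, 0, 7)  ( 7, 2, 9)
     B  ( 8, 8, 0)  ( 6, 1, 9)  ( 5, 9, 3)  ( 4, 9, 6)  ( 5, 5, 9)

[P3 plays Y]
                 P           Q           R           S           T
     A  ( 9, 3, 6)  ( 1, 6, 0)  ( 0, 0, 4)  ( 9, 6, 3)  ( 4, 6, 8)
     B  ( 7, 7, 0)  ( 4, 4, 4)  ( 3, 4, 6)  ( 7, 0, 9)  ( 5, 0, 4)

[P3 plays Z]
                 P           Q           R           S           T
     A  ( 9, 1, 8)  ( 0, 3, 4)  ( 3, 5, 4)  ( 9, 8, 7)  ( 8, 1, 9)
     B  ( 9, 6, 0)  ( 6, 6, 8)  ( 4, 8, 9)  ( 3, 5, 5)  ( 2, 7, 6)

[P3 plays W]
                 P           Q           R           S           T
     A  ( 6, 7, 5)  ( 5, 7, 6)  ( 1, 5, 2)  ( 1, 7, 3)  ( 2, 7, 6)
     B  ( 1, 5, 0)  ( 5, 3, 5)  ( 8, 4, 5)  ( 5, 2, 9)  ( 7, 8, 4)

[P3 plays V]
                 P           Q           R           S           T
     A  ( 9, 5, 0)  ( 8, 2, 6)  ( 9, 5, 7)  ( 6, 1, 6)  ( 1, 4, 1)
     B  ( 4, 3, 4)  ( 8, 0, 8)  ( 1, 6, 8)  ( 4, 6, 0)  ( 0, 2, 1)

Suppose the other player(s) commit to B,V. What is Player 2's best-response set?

u_2(P vs B,V) = 3
u_2(Q vs B,V) = 0
u_2(R vs B,V) = 6
u_2(S vs B,V) = 6
u_2(T vs B,V) = 2
max payoff 6 at {R,S}

P2 best: {R,S}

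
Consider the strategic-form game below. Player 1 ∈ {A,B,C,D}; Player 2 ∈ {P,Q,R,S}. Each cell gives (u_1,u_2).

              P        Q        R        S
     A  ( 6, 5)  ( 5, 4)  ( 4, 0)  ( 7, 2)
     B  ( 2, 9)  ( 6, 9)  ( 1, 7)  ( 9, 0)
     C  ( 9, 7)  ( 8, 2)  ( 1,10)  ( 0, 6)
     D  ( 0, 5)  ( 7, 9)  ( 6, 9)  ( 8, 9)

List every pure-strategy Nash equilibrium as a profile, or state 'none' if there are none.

NE set: (D,R)

(A,P): not NE [P1→C gives 9>6]
(A,Q): not NE [P1→C gives 8>5; P2→P gives 5>4]
(A,R): not NE [P1→D gives 6>4; P2→P gives 5>0]
(A,S): not NE [P1→B gives 9>7; P2→P gives 5>2]
(B,P): not NE [P1→C gives 9>2]
(B,Q): not NE [P1→C gives 8>6]
(B,R): not NE [P1→D gives 6>1; P2→Q gives 9>7]
(B,S): not NE [P2→Q gives 9>0]
(C,P): not NE [P2→R gives 10>7]
(C,Q): not NE [P2→R gives 10>2]
(C,R): not NE [P1→D gives 6>1]
(C,S): not NE [P1→B gives 9>0; P2→R gives 10>6]
(D,P): not NE [P1→C gives 9>0; P2→S gives 9>5]
(D,Q): not NE [P1→C gives 8>7]
(D,R): NE
(D,S): not NE [P1→B gives 9>8]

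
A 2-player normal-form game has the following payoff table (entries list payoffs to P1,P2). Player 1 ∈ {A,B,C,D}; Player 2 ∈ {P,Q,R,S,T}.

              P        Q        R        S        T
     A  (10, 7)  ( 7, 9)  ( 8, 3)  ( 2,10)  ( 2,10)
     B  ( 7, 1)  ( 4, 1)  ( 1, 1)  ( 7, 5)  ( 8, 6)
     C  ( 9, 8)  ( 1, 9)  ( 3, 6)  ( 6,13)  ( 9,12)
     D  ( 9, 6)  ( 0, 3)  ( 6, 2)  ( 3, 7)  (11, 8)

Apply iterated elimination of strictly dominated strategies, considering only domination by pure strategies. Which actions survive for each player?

Remaining: P1:{B,C,D} P2:{S,T}

P2 drop P (S beats it: A:10>7 B:5>1 C:13>8 D:7>6)
P2 drop Q (S beats it: A:10>9 B:5>1 C:13>9 D:7>3)
P2 drop R (S beats it: A:10>3 B:5>1 C:13>6 D:7>2)
P1 drop A (B beats it: S:7>2 T:8>2)
P1→{B,C,D} P2→{S,T}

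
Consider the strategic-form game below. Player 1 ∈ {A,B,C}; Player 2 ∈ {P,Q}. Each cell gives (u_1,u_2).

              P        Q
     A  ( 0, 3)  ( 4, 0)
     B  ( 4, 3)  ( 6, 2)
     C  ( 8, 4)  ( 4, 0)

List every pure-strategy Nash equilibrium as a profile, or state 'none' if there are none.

(A,P): not NE [P1→C gives 8>0]
(A,Q): not NE [P1→B gives 6>4; P2→P gives 3>0]
(B,P): not NE [P1→C gives 8>4]
(B,Q): not NE [P2→P gives 3>2]
(C,P): NE
(C,Q): not NE [P1→B gives 6>4; P2→P gives 4>0]

PSNE = {(C,P)}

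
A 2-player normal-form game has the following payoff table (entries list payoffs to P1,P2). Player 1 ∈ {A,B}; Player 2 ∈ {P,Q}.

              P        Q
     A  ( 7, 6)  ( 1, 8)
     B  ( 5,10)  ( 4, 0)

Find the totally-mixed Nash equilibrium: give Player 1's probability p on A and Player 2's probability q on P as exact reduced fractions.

(p,q) = (5/6, 3/5)

P1 indiff ⇒ q·7+(1-q)·1 = q·5+(1-q)·4 ⇒ q(2) = (1-q)(3) ⇒ q = 3/5
P2 indiff ⇒ p·6+(1-p)·10 = p·8+(1-p)·0 ⇒ p(-2) = (1-p)(-10) ⇒ p = 5/6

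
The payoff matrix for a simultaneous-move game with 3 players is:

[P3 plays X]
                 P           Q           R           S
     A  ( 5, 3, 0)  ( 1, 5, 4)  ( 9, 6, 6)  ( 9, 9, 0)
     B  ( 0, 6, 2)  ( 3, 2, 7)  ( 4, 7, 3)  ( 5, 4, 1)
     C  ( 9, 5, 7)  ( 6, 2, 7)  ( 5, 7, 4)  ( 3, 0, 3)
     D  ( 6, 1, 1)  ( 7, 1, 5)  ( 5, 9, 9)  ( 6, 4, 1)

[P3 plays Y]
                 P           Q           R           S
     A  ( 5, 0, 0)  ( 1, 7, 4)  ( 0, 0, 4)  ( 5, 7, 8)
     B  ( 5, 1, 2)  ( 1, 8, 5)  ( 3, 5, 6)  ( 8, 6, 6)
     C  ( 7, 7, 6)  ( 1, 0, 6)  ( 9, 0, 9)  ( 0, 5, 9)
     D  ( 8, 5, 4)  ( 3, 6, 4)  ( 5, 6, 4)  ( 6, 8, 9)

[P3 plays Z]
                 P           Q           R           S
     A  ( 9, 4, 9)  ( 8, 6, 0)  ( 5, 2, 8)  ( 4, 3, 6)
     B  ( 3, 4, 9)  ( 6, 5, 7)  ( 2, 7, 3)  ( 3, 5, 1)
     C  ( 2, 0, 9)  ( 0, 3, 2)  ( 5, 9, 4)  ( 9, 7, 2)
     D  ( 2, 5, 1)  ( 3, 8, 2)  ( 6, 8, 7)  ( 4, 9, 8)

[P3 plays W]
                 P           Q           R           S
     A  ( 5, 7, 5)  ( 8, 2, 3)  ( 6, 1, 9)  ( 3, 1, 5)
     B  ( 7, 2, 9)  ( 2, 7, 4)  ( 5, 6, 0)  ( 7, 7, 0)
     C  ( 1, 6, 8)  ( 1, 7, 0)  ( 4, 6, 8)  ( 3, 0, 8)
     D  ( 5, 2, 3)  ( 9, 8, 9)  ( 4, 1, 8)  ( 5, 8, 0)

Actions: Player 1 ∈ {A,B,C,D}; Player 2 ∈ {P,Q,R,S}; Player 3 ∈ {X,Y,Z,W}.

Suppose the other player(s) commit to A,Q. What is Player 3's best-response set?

argmax u_3 = {X,Y}

u_3(X vs A,Q) = 4
u_3(Y vs A,Q) = 4
u_3(Z vs A,Q) = 0
u_3(W vs A,Q) = 3
max payoff 4 at {X,Y}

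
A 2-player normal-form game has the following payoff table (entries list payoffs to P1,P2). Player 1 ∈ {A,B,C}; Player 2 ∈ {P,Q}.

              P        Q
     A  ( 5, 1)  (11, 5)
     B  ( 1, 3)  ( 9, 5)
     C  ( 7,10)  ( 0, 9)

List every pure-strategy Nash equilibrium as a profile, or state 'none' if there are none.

Nash profiles: (A,Q), (C,P)

(A,P): not NE [P1→C gives 7>5; P2→Q gives 5>1]
(A,Q): NE
(B,P): not NE [P1→C gives 7>1; P2→Q gives 5>3]
(B,Q): not NE [P1→A gives 11>9]
(C,P): NE
(C,Q): not NE [P1→A gives 11>0; P2→P gives 10>9]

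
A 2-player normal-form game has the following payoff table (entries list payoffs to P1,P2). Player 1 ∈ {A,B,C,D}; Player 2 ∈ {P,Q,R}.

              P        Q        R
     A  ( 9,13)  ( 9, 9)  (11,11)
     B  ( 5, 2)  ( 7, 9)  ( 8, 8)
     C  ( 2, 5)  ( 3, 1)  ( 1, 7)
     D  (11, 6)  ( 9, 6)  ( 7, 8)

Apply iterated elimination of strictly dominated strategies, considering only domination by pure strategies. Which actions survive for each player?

P1 drop B (A beats it: P:9>5 Q:9>7 R:11>8)
P1 drop C (A beats it: P:9>2 Q:9>3 R:11>1)
P2 drop Q (R beats it: A:11>9 D:8>6)
P1→{A,D} P2→{P,R}

IESDS → P1:{A,D} P2:{P,R}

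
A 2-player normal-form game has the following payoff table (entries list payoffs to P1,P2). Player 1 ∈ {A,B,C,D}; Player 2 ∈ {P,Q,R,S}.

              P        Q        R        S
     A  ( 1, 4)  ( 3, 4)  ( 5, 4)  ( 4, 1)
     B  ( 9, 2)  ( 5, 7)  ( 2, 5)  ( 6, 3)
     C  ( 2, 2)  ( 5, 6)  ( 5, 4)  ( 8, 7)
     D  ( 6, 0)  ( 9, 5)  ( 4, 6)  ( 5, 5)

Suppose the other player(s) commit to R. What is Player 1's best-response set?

P1 best: {A,C}

u_1(A vs R) = 5
u_1(B vs R) = 2
u_1(C vs R) = 5
u_1(D vs R) = 4
max payoff 5 at {A,C}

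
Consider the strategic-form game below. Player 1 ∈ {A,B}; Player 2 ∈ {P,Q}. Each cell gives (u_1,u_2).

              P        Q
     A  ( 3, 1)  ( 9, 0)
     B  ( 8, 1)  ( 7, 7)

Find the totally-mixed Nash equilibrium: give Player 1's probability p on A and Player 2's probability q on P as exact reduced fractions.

p=6/7, q=2/7

P1 indiff ⇒ q·3+(1-q)·9 = q·8+(1-q)·7 ⇒ q(-5) = (1-q)(-2) ⇒ q = 2/7
P2 indiff ⇒ p·1+(1-p)·1 = p·0+(1-p)·7 ⇒ p(1) = (1-p)(6) ⇒ p = 6/7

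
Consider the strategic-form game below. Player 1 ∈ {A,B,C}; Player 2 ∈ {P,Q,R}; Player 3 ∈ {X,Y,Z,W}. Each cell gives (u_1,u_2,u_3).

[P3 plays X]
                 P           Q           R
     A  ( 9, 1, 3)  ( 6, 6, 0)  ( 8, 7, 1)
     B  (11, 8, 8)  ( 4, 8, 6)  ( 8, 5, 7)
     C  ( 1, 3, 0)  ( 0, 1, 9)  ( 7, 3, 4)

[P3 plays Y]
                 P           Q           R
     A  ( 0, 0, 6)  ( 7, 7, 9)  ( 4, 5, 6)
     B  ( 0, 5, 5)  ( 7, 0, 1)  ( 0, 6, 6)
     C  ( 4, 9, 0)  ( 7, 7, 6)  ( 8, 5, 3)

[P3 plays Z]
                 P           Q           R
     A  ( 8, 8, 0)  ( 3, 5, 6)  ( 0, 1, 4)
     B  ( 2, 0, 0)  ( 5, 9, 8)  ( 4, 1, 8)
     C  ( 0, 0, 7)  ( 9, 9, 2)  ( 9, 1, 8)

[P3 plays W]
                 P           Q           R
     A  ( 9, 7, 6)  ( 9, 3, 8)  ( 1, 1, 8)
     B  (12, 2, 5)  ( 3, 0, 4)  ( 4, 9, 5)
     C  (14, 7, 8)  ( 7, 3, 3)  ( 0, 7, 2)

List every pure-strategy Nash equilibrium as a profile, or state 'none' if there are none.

NE set: (A,Q,Y), (B,P,X), (C,P,W)

(A,P,X): not NE [P1→B gives 11>9; P2→R gives 7>1; P3→W gives 6>3]
(A,P,Y): not NE [P1→C gives 4>0; P2→Q gives 7>0]
(A,P,Z): not NE [P3→W gives 6>0]
(A,P,W): not NE [P1→C gives 14>9]
(A,Q,X): not NE [P2→R gives 7>6; P3→Y gives 9>0]
(A,Q,Y): NE
(A,Q,Z): not NE [P1→C gives 9>3; P2→P gives 8>5; P3→Y gives 9>6]
(A,Q,W): not NE [P2→P gives 7>3; P3→Y gives 9>8]
(A,R,X): not NE [P3→W gives 8>1]
(A,R,Y): not NE [P1→C gives 8>4; P2→Q gives 7>5; P3→W gives 8>6]
(A,R,Z): not NE [P1→C gives 9>0; P2→P gives 8>1; P3→W gives 8>4]
(A,R,W): not NE [P1→B gives 4>1; P2→P gives 7>1]
(B,P,X): NE
(B,P,Y): not NE [P1→C gives 4>0; P2→R gives 6>5; P3→X gives 8>5]
(B,P,Z): not NE [P1→A gives 8>2; P2→Q gives 9>0; P3→X gives 8>0]
(B,P,W): not NE [P1→C gives 14>12; P2→R gives 9>2; P3→X gives 8>5]
(B,Q,X): not NE [P1→A gives 6>4; P3→Z gives 8>6]
(B,Q,Y): not NE [P2→R gives 6>0; P3→Z gives 8>1]
(B,Q,Z): not NE [P1→C gives 9>5]
(B,Q,W): not NE [P1→A gives 9>3; P2→R gives 9>0; P3→Z gives 8>4]
(B,R,X): not NE [P2→Q gives 8>5; P3→Z gives 8>7]
(B,R,Y): not NE [P1→C gives 8>0; P3→Z gives 8>6]
(B,R,Z): not NE [P1→C gives 9>4; P2→Q gives 9>1]
(B,R,W): not NE [P3→Z gives 8>5]
(C,P,X): not NE [P1→B gives 11>1; P3→W gives 8>0]
(C,P,Y): not NE [P3→W gives 8>0]
(C,P,Z): not NE [P1→A gives 8>0; P2→Q gives 9>0; P3→W gives 8>7]
(C,P,W): NE
(C,Q,X): not NE [P1→A gives 6>0; P2→R gives 3>1]
(C,Q,Y): not NE [P2→P gives 9>7; P3→X gives 9>6]
(C,Q,Z): not NE [P3→X gives 9>2]
(C,Q,W): not NE [P1→A gives 9>7; P2→R gives 7>3; P3→X gives 9>3]
(C,R,X): not NE [P1→B gives 8>7; P3→Z gives 8>4]
(C,R,Y): not NE [P2→P gives 9>5; P3→Z gives 8>3]
(C,R,Z): not NE [P2→Q gives 9>1]
(C,R,W): not NE [P1→B gives 4>0; P3→Z gives 8>2]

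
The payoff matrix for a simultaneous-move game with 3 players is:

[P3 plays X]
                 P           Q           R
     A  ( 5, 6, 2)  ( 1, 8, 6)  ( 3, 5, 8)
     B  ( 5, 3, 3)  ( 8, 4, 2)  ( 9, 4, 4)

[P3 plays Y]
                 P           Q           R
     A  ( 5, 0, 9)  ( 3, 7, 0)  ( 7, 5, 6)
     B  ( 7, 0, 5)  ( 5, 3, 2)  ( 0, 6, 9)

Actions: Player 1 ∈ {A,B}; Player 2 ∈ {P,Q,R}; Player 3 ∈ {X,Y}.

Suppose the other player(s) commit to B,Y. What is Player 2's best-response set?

BR_2 = {R}

u_2(P vs B,Y) = 0
u_2(Q vs B,Y) = 3
u_2(R vs B,Y) = 6
max payoff 6 at {R}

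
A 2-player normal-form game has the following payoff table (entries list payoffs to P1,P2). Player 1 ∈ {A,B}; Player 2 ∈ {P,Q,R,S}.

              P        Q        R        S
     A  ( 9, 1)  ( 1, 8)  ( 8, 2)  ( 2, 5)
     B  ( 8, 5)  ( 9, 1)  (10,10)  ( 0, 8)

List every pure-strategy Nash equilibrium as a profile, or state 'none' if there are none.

Nash profiles: (B,R)

(A,P): not NE [P2→Q gives 8>1]
(A,Q): not NE [P1→B gives 9>1]
(A,R): not NE [P1→B gives 10>8; P2→Q gives 8>2]
(A,S): not NE [P2→Q gives 8>5]
(B,P): not NE [P1→A gives 9>8; P2→R gives 10>5]
(B,Q): not NE [P2→R gives 10>1]
(B,R): NE
(B,S): not NE [P1→A gives 2>0; P2→R gives 10>8]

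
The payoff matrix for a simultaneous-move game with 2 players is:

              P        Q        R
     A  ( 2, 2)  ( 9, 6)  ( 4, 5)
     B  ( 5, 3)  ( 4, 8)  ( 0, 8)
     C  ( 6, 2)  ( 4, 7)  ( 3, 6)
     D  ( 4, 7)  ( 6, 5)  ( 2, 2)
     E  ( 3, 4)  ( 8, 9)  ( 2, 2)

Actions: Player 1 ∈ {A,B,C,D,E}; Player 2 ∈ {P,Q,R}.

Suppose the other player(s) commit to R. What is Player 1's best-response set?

u_1(A vs R) = 4
u_1(B vs R) = 0
u_1(C vs R) = 3
u_1(D vs R) = 2
u_1(E vs R) = 2
max payoff 4 at {A}

argmax u_1 = {A}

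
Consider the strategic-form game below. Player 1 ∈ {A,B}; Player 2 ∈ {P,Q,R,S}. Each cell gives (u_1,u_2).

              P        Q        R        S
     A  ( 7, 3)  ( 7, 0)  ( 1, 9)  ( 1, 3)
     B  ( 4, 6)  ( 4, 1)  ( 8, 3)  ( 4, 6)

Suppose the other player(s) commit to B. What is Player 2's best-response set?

BR_2 = {P,S}

u_2(P vs B) = 6
u_2(Q vs B) = 1
u_2(R vs B) = 3
u_2(S vs B) = 6
max payoff 6 at {P,S}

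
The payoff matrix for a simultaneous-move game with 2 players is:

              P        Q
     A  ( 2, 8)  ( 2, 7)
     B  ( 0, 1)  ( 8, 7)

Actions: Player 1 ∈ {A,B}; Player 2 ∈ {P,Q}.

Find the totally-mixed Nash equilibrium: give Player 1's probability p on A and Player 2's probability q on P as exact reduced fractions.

P1 indiff ⇒ q·2+(1-q)·2 = q·0+(1-q)·8 ⇒ q(2) = (1-q)(6) ⇒ q = 3/4
P2 indiff ⇒ p·8+(1-p)·1 = p·7+(1-p)·7 ⇒ p(1) = (1-p)(6) ⇒ p = 6/7

p=6/7, q=3/4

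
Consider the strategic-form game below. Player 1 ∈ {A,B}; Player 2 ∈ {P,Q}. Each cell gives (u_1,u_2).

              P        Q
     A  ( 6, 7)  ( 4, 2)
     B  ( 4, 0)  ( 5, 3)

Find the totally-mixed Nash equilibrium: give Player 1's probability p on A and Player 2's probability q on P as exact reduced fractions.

(p,q) = (3/8, 1/3)

P1 indiff ⇒ q·6+(1-q)·4 = q·4+(1-q)·5 ⇒ q(2) = (1-q)(1) ⇒ q = 1/3
P2 indiff ⇒ p·7+(1-p)·0 = p·2+(1-p)·3 ⇒ p(5) = (1-p)(3) ⇒ p = 3/8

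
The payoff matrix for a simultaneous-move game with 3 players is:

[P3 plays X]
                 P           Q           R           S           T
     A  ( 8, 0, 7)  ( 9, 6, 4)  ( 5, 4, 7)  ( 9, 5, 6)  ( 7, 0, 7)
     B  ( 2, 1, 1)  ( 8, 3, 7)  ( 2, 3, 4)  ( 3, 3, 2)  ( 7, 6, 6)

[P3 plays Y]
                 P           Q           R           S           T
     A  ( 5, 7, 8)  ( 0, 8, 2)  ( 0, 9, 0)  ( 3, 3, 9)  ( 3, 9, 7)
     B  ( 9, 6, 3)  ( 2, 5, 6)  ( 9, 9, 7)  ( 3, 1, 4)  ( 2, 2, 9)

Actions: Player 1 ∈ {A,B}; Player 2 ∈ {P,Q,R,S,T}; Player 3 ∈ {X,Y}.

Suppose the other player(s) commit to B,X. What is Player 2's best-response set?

P2 best: {T}

u_2(P vs B,X) = 1
u_2(Q vs B,X) = 3
u_2(R vs B,X) = 3
u_2(S vs B,X) = 3
u_2(T vs B,X) = 6
max payoff 6 at {T}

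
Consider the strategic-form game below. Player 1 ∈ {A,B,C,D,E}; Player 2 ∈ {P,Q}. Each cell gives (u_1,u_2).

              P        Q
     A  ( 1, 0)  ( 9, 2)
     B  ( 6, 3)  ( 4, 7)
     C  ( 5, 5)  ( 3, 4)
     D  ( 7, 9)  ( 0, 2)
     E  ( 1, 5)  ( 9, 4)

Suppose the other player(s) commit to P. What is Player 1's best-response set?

BR_1 = {D}

u_1(A vs P) = 1
u_1(B vs P) = 6
u_1(C vs P) = 5
u_1(D vs P) = 7
u_1(E vs P) = 1
max payoff 7 at {D}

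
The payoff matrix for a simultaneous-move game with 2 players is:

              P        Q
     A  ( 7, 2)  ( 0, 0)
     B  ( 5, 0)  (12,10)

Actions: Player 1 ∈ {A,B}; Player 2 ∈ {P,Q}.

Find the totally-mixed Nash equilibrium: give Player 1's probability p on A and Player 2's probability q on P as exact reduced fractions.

P1 indiff ⇒ q·7+(1-q)·0 = q·5+(1-q)·12 ⇒ q(2) = (1-q)(12) ⇒ q = 6/7
P2 indiff ⇒ p·2+(1-p)·0 = p·0+(1-p)·10 ⇒ p(2) = (1-p)(10) ⇒ p = 5/6

P1 mixes 5/6 on A; P2 mixes 6/7 on P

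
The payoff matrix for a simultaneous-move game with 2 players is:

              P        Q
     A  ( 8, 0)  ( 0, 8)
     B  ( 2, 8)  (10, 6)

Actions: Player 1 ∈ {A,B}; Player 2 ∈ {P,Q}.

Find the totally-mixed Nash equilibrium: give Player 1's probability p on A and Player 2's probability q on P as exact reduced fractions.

(p,q) = (1/5, 5/8)

P1 indiff ⇒ q·8+(1-q)·0 = q·2+(1-q)·10 ⇒ q(6) = (1-q)(10) ⇒ q = 5/8
P2 indiff ⇒ p·0+(1-p)·8 = p·8+(1-p)·6 ⇒ p(-8) = (1-p)(-2) ⇒ p = 1/5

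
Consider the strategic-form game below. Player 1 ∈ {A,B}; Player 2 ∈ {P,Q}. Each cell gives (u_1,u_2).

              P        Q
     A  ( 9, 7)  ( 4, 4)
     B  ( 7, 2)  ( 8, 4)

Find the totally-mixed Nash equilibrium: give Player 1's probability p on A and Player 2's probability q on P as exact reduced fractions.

(p,q) = (2/5, 2/3)

P1 indiff ⇒ q·9+(1-q)·4 = q·7+(1-q)·8 ⇒ q(2) = (1-q)(4) ⇒ q = 2/3
P2 indiff ⇒ p·7+(1-p)·2 = p·4+(1-p)·4 ⇒ p(3) = (1-p)(2) ⇒ p = 2/5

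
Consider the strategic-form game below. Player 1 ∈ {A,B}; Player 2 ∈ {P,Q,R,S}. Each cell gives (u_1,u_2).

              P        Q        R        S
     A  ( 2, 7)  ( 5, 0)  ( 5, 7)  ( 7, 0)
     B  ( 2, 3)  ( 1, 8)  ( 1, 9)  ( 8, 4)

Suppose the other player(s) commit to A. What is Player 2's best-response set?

u_2(P vs A) = 7
u_2(Q vs A) = 0
u_2(R vs A) = 7
u_2(S vs A) = 0
max payoff 7 at {P,R}

BR_2 = {P,R}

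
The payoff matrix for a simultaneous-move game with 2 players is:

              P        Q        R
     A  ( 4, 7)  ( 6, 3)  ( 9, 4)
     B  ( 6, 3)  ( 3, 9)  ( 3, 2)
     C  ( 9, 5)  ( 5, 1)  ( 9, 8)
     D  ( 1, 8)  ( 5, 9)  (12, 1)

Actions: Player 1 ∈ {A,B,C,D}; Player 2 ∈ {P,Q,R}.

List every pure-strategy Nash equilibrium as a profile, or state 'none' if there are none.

No pure NE.

(A,P): not NE [P1→C gives 9>4]
(A,Q): not NE [P2→P gives 7>3]
(A,R): not NE [P1→D gives 12>9; P2→P gives 7>4]
(B,P): not NE [P1→C gives 9>6; P2→Q gives 9>3]
(B,Q): not NE [P1→A gives 6>3]
(B,R): not NE [P1→D gives 12>3; P2→Q gives 9>2]
(C,P): not NE [P2→R gives 8>5]
(C,Q): not NE [P1→A gives 6>5; P2→R gives 8>1]
(C,R): not NE [P1→D gives 12>9]
(D,P): not NE [P1→C gives 9>1; P2→Q gives 9>8]
(D,Q): not NE [P1→A gives 6>5]
(D,R): not NE [P2→Q gives 9>1]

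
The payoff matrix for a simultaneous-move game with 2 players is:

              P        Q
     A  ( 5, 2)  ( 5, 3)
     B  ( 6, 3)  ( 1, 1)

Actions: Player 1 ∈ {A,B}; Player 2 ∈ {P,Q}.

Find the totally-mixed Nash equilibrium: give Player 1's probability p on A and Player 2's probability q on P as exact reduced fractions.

P1 indiff ⇒ q·5+(1-q)·5 = q·6+(1-q)·1 ⇒ q(-1) = (1-q)(-4) ⇒ q = 4/5
P2 indiff ⇒ p·2+(1-p)·3 = p·3+(1-p)·1 ⇒ p(-1) = (1-p)(-2) ⇒ p = 2/3

p=2/3, q=4/5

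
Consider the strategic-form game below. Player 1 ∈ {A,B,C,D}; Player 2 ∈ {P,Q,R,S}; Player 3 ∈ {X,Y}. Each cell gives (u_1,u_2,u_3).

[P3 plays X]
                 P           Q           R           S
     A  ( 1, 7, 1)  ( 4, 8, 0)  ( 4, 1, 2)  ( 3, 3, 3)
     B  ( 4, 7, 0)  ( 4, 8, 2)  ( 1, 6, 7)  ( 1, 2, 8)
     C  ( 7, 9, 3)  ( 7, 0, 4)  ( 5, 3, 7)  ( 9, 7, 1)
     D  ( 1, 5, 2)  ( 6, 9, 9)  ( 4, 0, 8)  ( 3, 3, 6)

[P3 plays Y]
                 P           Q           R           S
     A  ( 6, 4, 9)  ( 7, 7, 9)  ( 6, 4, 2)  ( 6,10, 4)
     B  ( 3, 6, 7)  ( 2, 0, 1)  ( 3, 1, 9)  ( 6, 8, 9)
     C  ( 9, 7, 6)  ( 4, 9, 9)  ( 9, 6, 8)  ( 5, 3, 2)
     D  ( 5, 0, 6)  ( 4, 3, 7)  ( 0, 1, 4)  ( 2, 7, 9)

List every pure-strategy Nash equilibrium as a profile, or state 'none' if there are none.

NE set: (A,S,Y), (B,S,Y)

(A,P,X): not NE [P1→C gives 7>1; P2→Q gives 8>7; P3→Y gives 9>1]
(A,P,Y): not NE [P1→C gives 9>6; P2→S gives 10>4]
(A,Q,X): not NE [P1→C gives 7>4; P3→Y gives 9>0]
(A,Q,Y): not NE [P2→S gives 10>7]
(A,R,X): not NE [P1→C gives 5>4; P2→Q gives 8>1]
(A,R,Y): not NE [P1→C gives 9>6; P2→S gives 10>4]
(A,S,X): not NE [P1→C gives 9>3; P2→Q gives 8>3; P3→Y gives 4>3]
(A,S,Y): NE
(B,P,X): not NE [P1→C gives 7>4; P2→Q gives 8>7; P3→Y gives 7>0]
(B,P,Y): not NE [P1→C gives 9>3; P2→S gives 8>6]
(B,Q,X): not NE [P1→C gives 7>4]
(B,Q,Y): not NE [P1→A gives 7>2; P2→S gives 8>0; P3→X gives 2>1]
(B,R,X): not NE [P1→C gives 5>1; P2→Q gives 8>6; P3→Y gives 9>7]
(B,R,Y): not NE [P1→C gives 9>3; P2→S gives 8>1]
(B,S,X): not NE [P1→C gives 9>1; P2→Q gives 8>2; P3→Y gives 9>8]
(B,S,Y): NE
(C,P,X): not NE [P3→Y gives 6>3]
(C,P,Y): not NE [P2→Q gives 9>7]
(C,Q,X): not NE [P2→P gives 9>0; P3→Y gives 9>4]
(C,Q,Y): not NE [P1→A gives 7>4]
(C,R,X): not NE [P2→P gives 9>3; P3→Y gives 8>7]
(C,R,Y): not NE [P2→Q gives 9>6]
(C,S,X): not NE [P2→P gives 9>7; P3→Y gives 2>1]
(C,S,Y): not NE [P1→B gives 6>5; P2→Q gives 9>3]
(D,P,X): not NE [P1→C gives 7>1; P2→Q gives 9>5; P3→Y gives 6>2]
(D,P,Y): not NE [P1→C gives 9>5; P2→S gives 7>0]
(D,Q,X): not NE [P1→C gives 7>6]
(D,Q,Y): not NE [P1→A gives 7>4; P2→S gives 7>3; P3→X gives 9>7]
(D,R,X): not NE [P1→C gives 5>4; P2→Q gives 9>0]
(D,R,Y): not NE [P1→C gives 9>0; P2→S gives 7>1; P3→X gives 8>4]
(D,S,X): not NE [P1→C gives 9>3; P2→Q gives 9>3; P3→Y gives 9>6]
(D,S,Y): not NE [P1→B gives 6>2]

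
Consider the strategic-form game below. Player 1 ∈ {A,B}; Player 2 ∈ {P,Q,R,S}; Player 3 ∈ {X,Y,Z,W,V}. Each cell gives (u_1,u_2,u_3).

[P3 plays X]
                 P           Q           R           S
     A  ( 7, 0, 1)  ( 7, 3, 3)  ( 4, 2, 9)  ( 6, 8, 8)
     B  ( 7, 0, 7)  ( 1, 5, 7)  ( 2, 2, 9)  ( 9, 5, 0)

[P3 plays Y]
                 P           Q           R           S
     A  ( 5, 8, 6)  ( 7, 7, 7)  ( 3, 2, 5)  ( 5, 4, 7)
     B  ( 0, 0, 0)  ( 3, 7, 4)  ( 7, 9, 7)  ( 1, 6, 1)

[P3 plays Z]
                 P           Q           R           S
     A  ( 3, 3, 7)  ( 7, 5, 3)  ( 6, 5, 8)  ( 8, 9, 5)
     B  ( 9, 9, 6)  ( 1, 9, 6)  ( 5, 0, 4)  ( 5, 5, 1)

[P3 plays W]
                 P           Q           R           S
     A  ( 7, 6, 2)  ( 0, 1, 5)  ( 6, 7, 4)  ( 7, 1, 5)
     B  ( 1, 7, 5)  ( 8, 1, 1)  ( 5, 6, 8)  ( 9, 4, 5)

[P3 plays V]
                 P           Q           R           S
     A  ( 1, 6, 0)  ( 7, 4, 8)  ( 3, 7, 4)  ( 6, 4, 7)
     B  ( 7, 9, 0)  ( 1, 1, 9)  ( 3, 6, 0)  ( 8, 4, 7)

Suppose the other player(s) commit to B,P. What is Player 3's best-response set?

P3 best: {X}

u_3(X vs B,P) = 7
u_3(Y vs B,P) = 0
u_3(Z vs B,P) = 6
u_3(W vs B,P) = 5
u_3(V vs B,P) = 0
max payoff 7 at {X}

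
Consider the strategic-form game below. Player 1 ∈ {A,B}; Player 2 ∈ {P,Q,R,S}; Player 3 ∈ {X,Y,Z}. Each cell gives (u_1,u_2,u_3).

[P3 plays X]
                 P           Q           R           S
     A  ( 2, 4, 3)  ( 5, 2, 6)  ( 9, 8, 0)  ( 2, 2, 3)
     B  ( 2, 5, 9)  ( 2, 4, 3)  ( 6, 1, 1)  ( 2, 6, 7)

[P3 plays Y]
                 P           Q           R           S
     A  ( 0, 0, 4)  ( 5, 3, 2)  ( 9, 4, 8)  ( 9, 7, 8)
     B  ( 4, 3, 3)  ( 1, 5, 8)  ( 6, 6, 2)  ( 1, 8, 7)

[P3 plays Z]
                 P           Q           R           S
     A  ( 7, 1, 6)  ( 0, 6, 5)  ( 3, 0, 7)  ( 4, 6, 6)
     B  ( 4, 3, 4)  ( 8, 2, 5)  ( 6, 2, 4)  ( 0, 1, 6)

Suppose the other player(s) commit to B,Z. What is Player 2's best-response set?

u_2(P vs B,Z) = 3
u_2(Q vs B,Z) = 2
u_2(R vs B,Z) = 2
u_2(S vs B,Z) = 1
max payoff 3 at {P}

BR_2 = {P}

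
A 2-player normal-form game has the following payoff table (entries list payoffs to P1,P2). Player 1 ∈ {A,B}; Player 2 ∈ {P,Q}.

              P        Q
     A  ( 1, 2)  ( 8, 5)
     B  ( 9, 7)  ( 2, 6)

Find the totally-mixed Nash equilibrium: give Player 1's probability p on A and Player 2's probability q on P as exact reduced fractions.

P1 indiff ⇒ q·1+(1-q)·8 = q·9+(1-q)·2 ⇒ q(-8) = (1-q)(-6) ⇒ q = 3/7
P2 indiff ⇒ p·2+(1-p)·7 = p·5+(1-p)·6 ⇒ p(-3) = (1-p)(-1) ⇒ p = 1/4

(p,q) = (1/4, 3/7)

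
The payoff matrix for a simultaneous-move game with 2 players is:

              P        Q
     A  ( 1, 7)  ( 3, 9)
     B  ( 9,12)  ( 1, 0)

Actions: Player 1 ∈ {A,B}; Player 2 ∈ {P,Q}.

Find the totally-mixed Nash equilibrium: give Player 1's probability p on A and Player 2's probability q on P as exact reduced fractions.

P1 indiff ⇒ q·1+(1-q)·3 = q·9+(1-q)·1 ⇒ q(-8) = (1-q)(-2) ⇒ q = 1/5
P2 indiff ⇒ p·7+(1-p)·12 = p·9+(1-p)·0 ⇒ p(-2) = (1-p)(-12) ⇒ p = 6/7

P1 mixes 6/7 on A; P2 mixes 1/5 on P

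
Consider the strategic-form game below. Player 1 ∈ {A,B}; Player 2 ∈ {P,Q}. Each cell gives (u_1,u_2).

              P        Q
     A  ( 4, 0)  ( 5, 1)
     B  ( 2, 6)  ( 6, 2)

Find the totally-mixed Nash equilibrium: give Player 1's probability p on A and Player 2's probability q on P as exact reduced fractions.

P1 indiff ⇒ q·4+(1-q)·5 = q·2+(1-q)·6 ⇒ q(2) = (1-q)(1) ⇒ q = 1/3
P2 indiff ⇒ p·0+(1-p)·6 = p·1+(1-p)·2 ⇒ p(-1) = (1-p)(-4) ⇒ p = 4/5

P1 mixes 4/5 on A; P2 mixes 1/3 on P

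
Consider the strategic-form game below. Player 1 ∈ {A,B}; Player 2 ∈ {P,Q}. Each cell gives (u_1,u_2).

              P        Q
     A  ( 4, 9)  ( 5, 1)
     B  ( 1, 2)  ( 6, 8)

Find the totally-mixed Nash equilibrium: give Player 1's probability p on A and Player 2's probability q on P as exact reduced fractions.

P1 indiff ⇒ q·4+(1-q)·5 = q·1+(1-q)·6 ⇒ q(3) = (1-q)(1) ⇒ q = 1/4
P2 indiff ⇒ p·9+(1-p)·2 = p·1+(1-p)·8 ⇒ p(8) = (1-p)(6) ⇒ p = 3/7

(p,q) = (3/7, 1/4)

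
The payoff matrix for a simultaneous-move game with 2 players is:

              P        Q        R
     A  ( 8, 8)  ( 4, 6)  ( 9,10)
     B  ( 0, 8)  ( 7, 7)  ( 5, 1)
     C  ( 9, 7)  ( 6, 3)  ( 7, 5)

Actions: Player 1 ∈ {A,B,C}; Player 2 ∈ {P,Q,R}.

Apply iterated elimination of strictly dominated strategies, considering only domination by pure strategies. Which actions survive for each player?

P2 drop Q (P beats it: A:8>6 B:8>7 C:7>3)
P1 drop B (A beats it: P:8>0 R:9>5)
P1→{A,C} P2→{P,R}

IESDS → P1:{A,C} P2:{P,R}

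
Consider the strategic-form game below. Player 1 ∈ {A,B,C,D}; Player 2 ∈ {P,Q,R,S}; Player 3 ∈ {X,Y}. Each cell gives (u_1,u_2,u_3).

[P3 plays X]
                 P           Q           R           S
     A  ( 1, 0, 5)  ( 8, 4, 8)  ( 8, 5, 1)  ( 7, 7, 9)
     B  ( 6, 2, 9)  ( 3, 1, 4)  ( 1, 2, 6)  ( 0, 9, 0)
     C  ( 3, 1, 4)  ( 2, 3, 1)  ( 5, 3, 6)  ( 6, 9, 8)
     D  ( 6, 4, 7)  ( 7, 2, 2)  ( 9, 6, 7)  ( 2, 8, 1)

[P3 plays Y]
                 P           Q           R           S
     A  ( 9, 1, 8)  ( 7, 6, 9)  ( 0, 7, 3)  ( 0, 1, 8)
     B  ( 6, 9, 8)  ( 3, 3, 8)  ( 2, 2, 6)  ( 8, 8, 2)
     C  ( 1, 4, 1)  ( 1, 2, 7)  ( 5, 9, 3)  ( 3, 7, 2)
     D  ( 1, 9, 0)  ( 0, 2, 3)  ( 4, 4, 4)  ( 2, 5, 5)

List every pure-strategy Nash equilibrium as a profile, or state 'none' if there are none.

(A,P,X): not NE [P1→D gives 6>1; P2→S gives 7>0; P3→Y gives 8>5]
(A,P,Y): not NE [P2→R gives 7>1]
(A,Q,X): not NE [P2→S gives 7>4; P3→Y gives 9>8]
(A,Q,Y): not NE [P2→R gives 7>6]
(A,R,X): not NE [P1→D gives 9>8; P2→S gives 7>5; P3→Y gives 3>1]
(A,R,Y): not NE [P1→C gives 5>0]
(A,S,X): NE
(A,S,Y): not NE [P1→B gives 8>0; P2→R gives 7>1; P3→X gives 9>8]
(B,P,X): not NE [P2→S gives 9>2]
(B,P,Y): not NE [P1→A gives 9>6; P3→X gives 9>8]
(B,Q,X): not NE [P1→A gives 8>3; P2→S gives 9>1; P3→Y gives 8>4]
(B,Q,Y): not NE [P1→A gives 7>3; P2→P gives 9>3]
(B,R,X): not NE [P1→D gives 9>1; P2→S gives 9>2]
(B,R,Y): not NE [P1→C gives 5>2; P2→P gives 9>2]
(B,S,X): not NE [P1→A gives 7>0; P3→Y gives 2>0]
(B,S,Y): not NE [P2→P gives 9>8]
(C,P,X): not NE [P1→D gives 6>3; P2→S gives 9>1]
(C,P,Y): not NE [P1→A gives 9>1; P2→R gives 9>4; P3→X gives 4>1]
(C,Q,X): not NE [P1→A gives 8>2; P2→S gives 9>3; P3→Y gives 7>1]
(C,Q,Y): not NE [P1→A gives 7>1; P2→R gives 9>2]
(C,R,X): not NE [P1→D gives 9>5; P2→S gives 9>3]
(C,R,Y): not NE [P3→X gives 6>3]
(C,S,X): not NE [P1→A gives 7>6]
(C,S,Y): not NE [P1→B gives 8>3; P2→R gives 9>7; P3→X gives 8>2]
(D,P,X): not NE [P2→S gives 8>4]
(D,P,Y): not NE [P1→A gives 9>1; P3→X gives 7>0]
(D,Q,X): not NE [P1→A gives 8>7; P2→S gives 8>2; P3→Y gives 3>2]
(D,Q,Y): not NE [P1→A gives 7>0; P2→P gives 9>2]
(D,R,X): not NE [P2→S gives 8>6]
(D,R,Y): not NE [P1→C gives 5>4; P2→P gives 9>4; P3→X gives 7>4]
(D,S,X): not NE [P1→A gives 7>2; P3→Y gives 5>1]
(D,S,Y): not NE [P1→B gives 8>2; P2→P gives 9>5]

Nash profiles: (A,S,X)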